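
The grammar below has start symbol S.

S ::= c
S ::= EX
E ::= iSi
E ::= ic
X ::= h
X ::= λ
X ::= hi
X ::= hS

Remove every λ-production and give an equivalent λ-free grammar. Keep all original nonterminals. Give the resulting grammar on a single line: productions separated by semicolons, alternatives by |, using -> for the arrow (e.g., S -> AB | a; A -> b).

S -> E | c | EX; E -> ic | iSi; X -> h | hS | hi

Nullable set: {X}.
S -> EX: X nullable, giving E | EX.
Drop X -> λ.
Unchanged (no nullable symbols): S -> c; E -> iSi; E -> ic; X -> h; X -> hS; X -> hi.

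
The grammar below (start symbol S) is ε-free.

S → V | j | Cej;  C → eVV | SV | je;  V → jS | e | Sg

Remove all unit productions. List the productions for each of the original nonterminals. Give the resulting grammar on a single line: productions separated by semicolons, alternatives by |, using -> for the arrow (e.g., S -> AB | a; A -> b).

Unit productions: S->V.
Unit pairs (A ⇒* B via units): (S,V).
S: inherits non-unit rules of {S, V} → Cej | Sg | e | j | jS.
C: inherits non-unit rules of {C} → SV | eVV | je.
V: inherits non-unit rules of {V} → Sg | e | jS.

S -> e | j | Sg | jS | Cej; C -> SV | je | eVV; V -> e | Sg | jS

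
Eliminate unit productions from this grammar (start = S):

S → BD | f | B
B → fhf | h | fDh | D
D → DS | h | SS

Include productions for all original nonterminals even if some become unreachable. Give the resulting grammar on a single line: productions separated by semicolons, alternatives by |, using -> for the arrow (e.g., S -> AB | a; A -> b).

Unit productions: B->D, S->B.
Unit pairs (A ⇒* B via units): (B,D), (S,B), (S,D).
S: inherits non-unit rules of {B, D, S} → BD | DS | SS | f | fDh | fhf | h.
B: inherits non-unit rules of {B, D} → DS | SS | fDh | fhf | h.
D: inherits non-unit rules of {D} → DS | SS | h.

S -> f | h | BD | DS | SS | fDh | fhf; B -> h | DS | SS | fDh | fhf; D -> h | DS | SS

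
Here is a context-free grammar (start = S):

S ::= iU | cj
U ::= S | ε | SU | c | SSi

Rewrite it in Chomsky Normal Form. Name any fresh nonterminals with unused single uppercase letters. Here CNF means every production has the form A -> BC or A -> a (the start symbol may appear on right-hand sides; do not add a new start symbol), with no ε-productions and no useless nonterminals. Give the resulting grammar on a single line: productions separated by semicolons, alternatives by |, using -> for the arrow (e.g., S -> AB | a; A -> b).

Nullable: {U}; after ε-elimination: S -> i | cj | iU; U -> S | c | SU | SSi.
After unit-elimination: S -> i | cj | iU; U -> c | i | SU | cj | iU | SSi.
TERM: introduce A -> c, C -> i, B -> j and substitute in every rule of length ≥2.
BIN: U -> SSC becomes U -> SD, D -> SC.

S -> i | AB | CU; A -> c; B -> j; C -> i; D -> SC; U -> c | i | AB | CU | SD | SU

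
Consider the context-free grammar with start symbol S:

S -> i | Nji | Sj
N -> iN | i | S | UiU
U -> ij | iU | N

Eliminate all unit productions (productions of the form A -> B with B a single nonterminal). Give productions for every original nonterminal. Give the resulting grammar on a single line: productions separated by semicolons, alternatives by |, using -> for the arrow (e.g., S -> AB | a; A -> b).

S -> i | Sj | Nji; N -> i | Sj | iN | Nji | UiU; U -> i | Sj | iN | iU | ij | Nji | UiU

Unit productions: N->S, U->N.
Unit pairs (A ⇒* B via units): (N,S), (U,N), (U,S).
S: inherits non-unit rules of {S} → Nji | Sj | i.
N: inherits non-unit rules of {N, S} → Nji | Sj | UiU | i | iN.
U: inherits non-unit rules of {N, S, U} → Nji | Sj | UiU | i | iN | iU | ij.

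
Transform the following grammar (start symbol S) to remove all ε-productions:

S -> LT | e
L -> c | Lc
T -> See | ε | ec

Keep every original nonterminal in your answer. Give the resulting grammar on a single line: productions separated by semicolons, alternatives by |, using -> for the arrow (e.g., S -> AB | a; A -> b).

S -> L | e | LT; L -> c | Lc; T -> ec | See

Nullable set: {T}.
S -> LT: T nullable, giving L | LT.
Drop T -> ε.
Unchanged (no nullable symbols): S -> e; L -> Lc; L -> c; T -> See; T -> ec.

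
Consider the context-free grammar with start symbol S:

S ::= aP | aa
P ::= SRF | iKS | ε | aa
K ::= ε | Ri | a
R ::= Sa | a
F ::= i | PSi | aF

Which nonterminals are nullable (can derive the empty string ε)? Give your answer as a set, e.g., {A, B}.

Directly nullable (have an ε-rule): {K, P}.
Not nullable: F, R, S — each has a terminal in every rule's right-hand side or depends on a non-nullable symbol.

{K, P}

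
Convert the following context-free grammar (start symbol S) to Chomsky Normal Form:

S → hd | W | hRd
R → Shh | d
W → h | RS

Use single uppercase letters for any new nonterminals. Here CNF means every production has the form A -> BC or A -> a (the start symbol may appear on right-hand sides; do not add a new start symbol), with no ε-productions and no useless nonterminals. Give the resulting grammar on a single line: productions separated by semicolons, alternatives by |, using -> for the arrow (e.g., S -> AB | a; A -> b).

S -> h | AB | AD | RS; A -> h; B -> d; C -> AA; D -> RB; R -> d | SC

No ε-productions.
After unit-elimination: S -> h | RS | hd | hRd; R -> d | Shh; W -> h | RS.
TERM: introduce B -> d, A -> h and substitute in every rule of length ≥2.
BIN: R -> SAA becomes R -> SC, C -> AA; S -> ARB becomes S -> AD, D -> RB.
Drop unreachable/unproductive: W.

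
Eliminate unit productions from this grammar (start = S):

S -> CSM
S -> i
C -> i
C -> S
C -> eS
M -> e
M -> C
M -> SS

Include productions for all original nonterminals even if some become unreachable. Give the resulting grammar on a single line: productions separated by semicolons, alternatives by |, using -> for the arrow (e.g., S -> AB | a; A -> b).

Unit productions: C->S, M->C.
Unit pairs (A ⇒* B via units): (C,S), (M,C), (M,S).
S: inherits non-unit rules of {S} → CSM | i.
C: inherits non-unit rules of {C, S} → CSM | eS | i.
M: inherits non-unit rules of {C, M, S} → CSM | SS | e | eS | i.

S -> i | CSM; C -> i | eS | CSM; M -> e | i | SS | eS | CSM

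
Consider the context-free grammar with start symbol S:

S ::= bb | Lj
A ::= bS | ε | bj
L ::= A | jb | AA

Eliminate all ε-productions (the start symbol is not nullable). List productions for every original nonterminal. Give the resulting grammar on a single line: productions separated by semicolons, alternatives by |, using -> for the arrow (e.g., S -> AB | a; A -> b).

S -> j | Lj | bb; A -> bS | bj; L -> A | AA | jb

Nullable set: {A, L}.
S -> Lj: L nullable, giving Lj | j.
Drop A -> ε.
L -> A: A nullable, giving A.
L -> AA: A, A nullable, giving A | AA.
Unchanged (no nullable symbols): S -> bb; A -> bS; A -> bj; L -> jb.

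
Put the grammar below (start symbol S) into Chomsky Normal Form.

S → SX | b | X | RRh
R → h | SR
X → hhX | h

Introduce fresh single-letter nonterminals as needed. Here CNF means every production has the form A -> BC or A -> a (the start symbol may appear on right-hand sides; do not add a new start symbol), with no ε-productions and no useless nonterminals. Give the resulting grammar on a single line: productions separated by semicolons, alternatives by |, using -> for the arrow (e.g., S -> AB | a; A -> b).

S -> b | h | AB | RC | SX; A -> h; B -> AX; C -> RA; D -> AX; R -> h | SR; X -> h | AD

No ε-productions.
After unit-elimination: S -> b | h | SX | RRh | hhX; R -> h | SR; X -> h | hhX.
TERM: introduce A -> h and substitute in every rule of length ≥2.
BIN: S -> AAX becomes S -> AB, B -> AX; S -> RRA becomes S -> RC, C -> RA; X -> AAX becomes X -> AD, D -> AX.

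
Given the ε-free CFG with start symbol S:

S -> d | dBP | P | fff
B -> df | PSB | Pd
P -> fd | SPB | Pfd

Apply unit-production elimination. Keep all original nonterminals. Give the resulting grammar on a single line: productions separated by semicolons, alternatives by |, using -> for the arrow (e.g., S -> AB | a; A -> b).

Unit productions: S->P.
Unit pairs (A ⇒* B via units): (S,P).
S: inherits non-unit rules of {P, S} → Pfd | SPB | d | dBP | fd | fff.
B: inherits non-unit rules of {B} → PSB | Pd | df.
P: inherits non-unit rules of {P} → Pfd | SPB | fd.

S -> d | fd | Pfd | SPB | dBP | fff; B -> Pd | df | PSB; P -> fd | Pfd | SPB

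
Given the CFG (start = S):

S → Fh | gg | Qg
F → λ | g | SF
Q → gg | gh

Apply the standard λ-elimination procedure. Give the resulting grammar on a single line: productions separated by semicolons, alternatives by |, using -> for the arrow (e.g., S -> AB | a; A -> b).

Nullable set: {F}.
S -> Fh: F nullable, giving Fh | h.
Drop F -> λ.
F -> SF: F nullable, giving S | SF.
Unchanged (no nullable symbols): S -> Qg; S -> gg; F -> g; Q -> gg; Q -> gh.

S -> h | Fh | Qg | gg; F -> S | g | SF; Q -> gg | gh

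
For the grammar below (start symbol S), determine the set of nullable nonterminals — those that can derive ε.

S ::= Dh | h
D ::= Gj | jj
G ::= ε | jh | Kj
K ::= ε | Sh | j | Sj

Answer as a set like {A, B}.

Directly nullable (have an ε-rule): {G, K}.
Not nullable: D, S — each has a terminal in every rule's right-hand side or depends on a non-nullable symbol.

{G, K}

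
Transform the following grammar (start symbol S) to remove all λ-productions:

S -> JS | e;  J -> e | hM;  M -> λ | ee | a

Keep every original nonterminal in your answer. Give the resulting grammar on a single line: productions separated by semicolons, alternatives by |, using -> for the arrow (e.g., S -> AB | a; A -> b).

Nullable set: {M}.
J -> hM: M nullable, giving h | hM.
Drop M -> λ.
Unchanged (no nullable symbols): S -> JS; S -> e; J -> e; M -> a; M -> ee.

S -> e | JS; J -> e | h | hM; M -> a | ee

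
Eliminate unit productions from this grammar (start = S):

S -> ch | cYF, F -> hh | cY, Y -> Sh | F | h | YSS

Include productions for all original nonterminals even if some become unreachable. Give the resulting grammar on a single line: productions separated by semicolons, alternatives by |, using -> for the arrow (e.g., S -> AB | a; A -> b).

Unit productions: Y->F.
Unit pairs (A ⇒* B via units): (Y,F).
S: inherits non-unit rules of {S} → cYF | ch.
F: inherits non-unit rules of {F} → cY | hh.
Y: inherits non-unit rules of {F, Y} → Sh | YSS | cY | h | hh.

S -> ch | cYF; F -> cY | hh; Y -> h | Sh | cY | hh | YSS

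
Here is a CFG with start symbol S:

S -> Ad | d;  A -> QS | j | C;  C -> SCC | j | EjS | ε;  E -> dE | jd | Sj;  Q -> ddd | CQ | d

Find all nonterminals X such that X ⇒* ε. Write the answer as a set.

Directly nullable (have an ε-rule): {C}.
A is nullable via A -> C (every symbol on the right is already known nullable).
Not nullable: E, Q, S — each has a terminal in every rule's right-hand side or depends on a non-nullable symbol.

{A, C}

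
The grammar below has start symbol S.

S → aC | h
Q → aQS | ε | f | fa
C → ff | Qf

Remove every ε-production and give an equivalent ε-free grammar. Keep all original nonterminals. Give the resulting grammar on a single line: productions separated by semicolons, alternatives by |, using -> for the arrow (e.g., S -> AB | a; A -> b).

S -> h | aC; C -> f | Qf | ff; Q -> f | aS | fa | aQS

Nullable set: {Q}.
C -> Qf: Q nullable, giving Qf | f.
Drop Q -> ε.
Q -> aQS: Q nullable, giving aQS | aS.
Unchanged (no nullable symbols): S -> aC; S -> h; C -> ff; Q -> f; Q -> fa.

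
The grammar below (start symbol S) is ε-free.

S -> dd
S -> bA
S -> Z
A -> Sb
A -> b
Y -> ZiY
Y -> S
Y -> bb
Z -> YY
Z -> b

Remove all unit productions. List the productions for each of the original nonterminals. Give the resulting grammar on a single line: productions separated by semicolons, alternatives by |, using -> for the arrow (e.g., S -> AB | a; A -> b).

S -> b | YY | bA | dd; A -> b | Sb; Y -> b | YY | bA | bb | dd | ZiY; Z -> b | YY

Unit productions: S->Z, Y->S.
Unit pairs (A ⇒* B via units): (S,Z), (Y,S), (Y,Z).
S: inherits non-unit rules of {S, Z} → YY | b | bA | dd.
A: inherits non-unit rules of {A} → Sb | b.
Y: inherits non-unit rules of {S, Y, Z} → YY | ZiY | b | bA | bb | dd.
Z: inherits non-unit rules of {Z} → YY | b.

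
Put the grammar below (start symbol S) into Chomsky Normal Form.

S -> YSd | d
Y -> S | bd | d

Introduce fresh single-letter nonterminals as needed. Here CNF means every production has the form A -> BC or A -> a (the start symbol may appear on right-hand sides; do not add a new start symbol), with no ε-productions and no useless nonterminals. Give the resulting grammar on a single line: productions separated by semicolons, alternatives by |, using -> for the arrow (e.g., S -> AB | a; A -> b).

S -> d | YC; A -> d; B -> b; C -> SA; D -> SA; Y -> d | BA | YD

No ε-productions.
After unit-elimination: S -> d | YSd; Y -> d | bd | YSd.
TERM: introduce B -> b, A -> d and substitute in every rule of length ≥2.
BIN: S -> YSA becomes S -> YC, C -> SA; Y -> YSA becomes Y -> YD, D -> SA.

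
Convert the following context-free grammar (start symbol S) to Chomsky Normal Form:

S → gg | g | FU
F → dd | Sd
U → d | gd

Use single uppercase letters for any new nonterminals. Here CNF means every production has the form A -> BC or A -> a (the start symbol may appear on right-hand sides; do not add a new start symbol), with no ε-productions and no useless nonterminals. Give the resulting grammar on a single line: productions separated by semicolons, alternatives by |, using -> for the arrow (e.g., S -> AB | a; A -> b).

S -> g | BB | FU; A -> d; B -> g; F -> AA | SA; U -> d | BA

No ε-productions.
No unit productions to eliminate.
TERM: introduce A -> d, B -> g and substitute in every rule of length ≥2.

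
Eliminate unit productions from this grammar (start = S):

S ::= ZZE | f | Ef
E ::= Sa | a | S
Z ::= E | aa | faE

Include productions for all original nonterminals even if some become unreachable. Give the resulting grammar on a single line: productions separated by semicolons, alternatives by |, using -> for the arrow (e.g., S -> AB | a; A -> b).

Unit productions: E->S, Z->E.
Unit pairs (A ⇒* B via units): (E,S), (Z,E), (Z,S).
S: inherits non-unit rules of {S} → Ef | ZZE | f.
E: inherits non-unit rules of {E, S} → Ef | Sa | ZZE | a | f.
Z: inherits non-unit rules of {E, S, Z} → Ef | Sa | ZZE | a | aa | f | faE.

S -> f | Ef | ZZE; E -> a | f | Ef | Sa | ZZE; Z -> a | f | Ef | Sa | aa | ZZE | faE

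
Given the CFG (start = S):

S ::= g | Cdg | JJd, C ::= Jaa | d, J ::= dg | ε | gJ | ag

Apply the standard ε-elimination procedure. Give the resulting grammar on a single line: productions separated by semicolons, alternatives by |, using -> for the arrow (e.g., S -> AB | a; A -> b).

Nullable set: {J}.
S -> JJd: J, J nullable, giving JJd | Jd | d.
C -> Jaa: J nullable, giving Jaa | aa.
Drop J -> ε.
J -> gJ: J nullable, giving g | gJ.
Unchanged (no nullable symbols): S -> Cdg; S -> g; C -> d; J -> ag; J -> dg.

S -> d | g | Jd | Cdg | JJd; C -> d | aa | Jaa; J -> g | ag | dg | gJ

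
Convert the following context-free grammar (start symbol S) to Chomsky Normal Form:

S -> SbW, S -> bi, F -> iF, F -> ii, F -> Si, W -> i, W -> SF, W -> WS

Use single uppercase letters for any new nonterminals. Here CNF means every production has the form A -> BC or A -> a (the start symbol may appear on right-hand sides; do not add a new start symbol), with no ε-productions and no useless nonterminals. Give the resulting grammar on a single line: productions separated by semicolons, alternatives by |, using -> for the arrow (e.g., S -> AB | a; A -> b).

S -> BA | SC; A -> i; B -> b; C -> BW; F -> AA | AF | SA; W -> i | SF | WS

No ε-productions.
No unit productions to eliminate.
TERM: introduce B -> b, A -> i and substitute in every rule of length ≥2.
BIN: S -> SBW becomes S -> SC, C -> BW.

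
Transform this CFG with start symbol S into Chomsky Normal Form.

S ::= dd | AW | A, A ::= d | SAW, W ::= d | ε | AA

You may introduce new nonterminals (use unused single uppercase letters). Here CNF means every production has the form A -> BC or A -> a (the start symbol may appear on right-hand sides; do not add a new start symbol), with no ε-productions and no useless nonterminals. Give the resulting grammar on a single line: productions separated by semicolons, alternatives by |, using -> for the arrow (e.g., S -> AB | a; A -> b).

Nullable: {W}; after ε-elimination: S -> A | AW | dd; A -> d | SA | SAW; W -> d | AA.
After unit-elimination: S -> d | AW | SA | dd | SAW; A -> d | SA | SAW; W -> d | AA.
TERM: introduce B -> d and substitute in every rule of length ≥2.
BIN: A -> SAW becomes A -> SC, C -> AW; S -> SAW becomes S -> SD, D -> AW.

S -> d | AW | BB | SA | SD; A -> d | SA | SC; B -> d; C -> AW; D -> AW; W -> d | AA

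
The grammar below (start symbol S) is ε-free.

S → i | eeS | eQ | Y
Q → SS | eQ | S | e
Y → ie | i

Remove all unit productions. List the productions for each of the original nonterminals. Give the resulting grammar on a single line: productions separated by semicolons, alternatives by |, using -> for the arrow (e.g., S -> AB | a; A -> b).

S -> i | eQ | ie | eeS; Q -> e | i | SS | eQ | ie | eeS; Y -> i | ie

Unit productions: Q->S, S->Y.
Unit pairs (A ⇒* B via units): (Q,S), (Q,Y), (S,Y).
S: inherits non-unit rules of {S, Y} → eQ | eeS | i | ie.
Q: inherits non-unit rules of {Q, S, Y} → SS | e | eQ | eeS | i | ie.
Y: inherits non-unit rules of {Y} → i | ie.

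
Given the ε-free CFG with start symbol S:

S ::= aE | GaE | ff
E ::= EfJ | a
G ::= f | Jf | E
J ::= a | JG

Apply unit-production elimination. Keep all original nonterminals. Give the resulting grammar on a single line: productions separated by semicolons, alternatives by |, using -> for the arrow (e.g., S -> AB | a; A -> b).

Unit productions: G->E.
Unit pairs (A ⇒* B via units): (G,E).
S: inherits non-unit rules of {S} → GaE | aE | ff.
E: inherits non-unit rules of {E} → EfJ | a.
G: inherits non-unit rules of {E, G} → EfJ | Jf | a | f.
J: inherits non-unit rules of {J} → JG | a.

S -> aE | ff | GaE; E -> a | EfJ; G -> a | f | Jf | EfJ; J -> a | JG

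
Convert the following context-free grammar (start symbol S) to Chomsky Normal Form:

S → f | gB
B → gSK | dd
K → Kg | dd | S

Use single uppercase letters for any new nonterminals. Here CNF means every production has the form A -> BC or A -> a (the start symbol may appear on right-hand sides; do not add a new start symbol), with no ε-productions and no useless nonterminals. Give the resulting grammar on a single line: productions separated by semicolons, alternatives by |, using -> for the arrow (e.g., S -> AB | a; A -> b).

S -> f | CB; A -> d; B -> AA | CD; C -> g; D -> SK; K -> f | AA | CB | KC

No ε-productions.
After unit-elimination: S -> f | gB; B -> dd | gSK; K -> f | Kg | dd | gB.
TERM: introduce A -> d, C -> g and substitute in every rule of length ≥2.
BIN: B -> CSK becomes B -> CD, D -> SK.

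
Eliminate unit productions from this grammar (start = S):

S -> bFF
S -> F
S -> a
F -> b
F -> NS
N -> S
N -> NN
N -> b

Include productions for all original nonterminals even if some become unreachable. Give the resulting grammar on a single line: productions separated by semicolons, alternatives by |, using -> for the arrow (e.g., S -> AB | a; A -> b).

Unit productions: N->S, S->F.
Unit pairs (A ⇒* B via units): (N,F), (N,S), (S,F).
S: inherits non-unit rules of {F, S} → NS | a | b | bFF.
F: inherits non-unit rules of {F} → NS | b.
N: inherits non-unit rules of {F, N, S} → NN | NS | a | b | bFF.

S -> a | b | NS | bFF; F -> b | NS; N -> a | b | NN | NS | bFF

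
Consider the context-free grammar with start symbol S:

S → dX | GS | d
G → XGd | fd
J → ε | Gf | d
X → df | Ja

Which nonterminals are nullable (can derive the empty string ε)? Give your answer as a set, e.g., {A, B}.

{J}

Directly nullable (have an ε-rule): {J}.
Not nullable: G, S, X — each has a terminal in every rule's right-hand side or depends on a non-nullable symbol.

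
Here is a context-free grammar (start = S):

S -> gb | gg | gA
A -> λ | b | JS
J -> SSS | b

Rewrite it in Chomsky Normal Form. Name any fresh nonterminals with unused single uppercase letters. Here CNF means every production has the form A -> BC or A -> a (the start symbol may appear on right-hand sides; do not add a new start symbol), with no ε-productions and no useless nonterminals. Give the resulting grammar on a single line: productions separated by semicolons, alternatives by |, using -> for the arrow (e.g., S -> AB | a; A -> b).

Nullable: {A}; after ε-elimination: S -> g | gA | gb | gg; A -> b | JS; J -> b | SSS.
No unit productions to eliminate.
TERM: introduce C -> b, B -> g and substitute in every rule of length ≥2.
BIN: J -> SSS becomes J -> SD, D -> SS.

S -> g | BA | BB | BC; A -> b | JS; B -> g; C -> b; D -> SS; J -> b | SD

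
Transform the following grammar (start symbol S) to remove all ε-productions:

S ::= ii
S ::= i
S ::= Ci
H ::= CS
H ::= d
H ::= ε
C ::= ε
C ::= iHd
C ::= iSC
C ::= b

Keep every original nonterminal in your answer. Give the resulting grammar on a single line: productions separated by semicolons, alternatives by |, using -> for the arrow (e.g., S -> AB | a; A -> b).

S -> i | Ci | ii; C -> b | iS | id | iHd | iSC; H -> S | d | CS

Nullable set: {C, H}.
S -> Ci: C nullable, giving Ci | i.
Drop C -> ε.
C -> iHd: H nullable, giving iHd | id.
C -> iSC: C nullable, giving iS | iSC.
Drop H -> ε.
H -> CS: C nullable, giving CS | S.
Unchanged (no nullable symbols): S -> i; S -> ii; C -> b; H -> d.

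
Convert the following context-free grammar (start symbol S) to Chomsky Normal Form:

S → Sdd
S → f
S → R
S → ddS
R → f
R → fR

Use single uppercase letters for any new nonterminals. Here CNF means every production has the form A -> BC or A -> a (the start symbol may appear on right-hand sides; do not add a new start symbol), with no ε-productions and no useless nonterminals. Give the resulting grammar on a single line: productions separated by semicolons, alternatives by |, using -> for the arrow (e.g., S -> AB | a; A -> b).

S -> f | AR | BC | SD; A -> f; B -> d; C -> BS; D -> BB; R -> f | AR

No ε-productions.
After unit-elimination: S -> f | fR | Sdd | ddS; R -> f | fR.
TERM: introduce B -> d, A -> f and substitute in every rule of length ≥2.
BIN: S -> BBS becomes S -> BC, C -> BS; S -> SBB becomes S -> SD, D -> BB.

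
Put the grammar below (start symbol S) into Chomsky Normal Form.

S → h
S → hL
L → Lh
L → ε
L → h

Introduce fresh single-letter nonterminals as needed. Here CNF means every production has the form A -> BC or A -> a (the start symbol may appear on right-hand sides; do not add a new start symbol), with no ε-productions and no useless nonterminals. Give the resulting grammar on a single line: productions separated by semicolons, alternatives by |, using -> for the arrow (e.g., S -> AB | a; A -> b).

Nullable: {L}; after ε-elimination: S -> h | hL; L -> h | Lh.
No unit productions to eliminate.
TERM: introduce A -> h and substitute in every rule of length ≥2.

S -> h | AL; A -> h; L -> h | LA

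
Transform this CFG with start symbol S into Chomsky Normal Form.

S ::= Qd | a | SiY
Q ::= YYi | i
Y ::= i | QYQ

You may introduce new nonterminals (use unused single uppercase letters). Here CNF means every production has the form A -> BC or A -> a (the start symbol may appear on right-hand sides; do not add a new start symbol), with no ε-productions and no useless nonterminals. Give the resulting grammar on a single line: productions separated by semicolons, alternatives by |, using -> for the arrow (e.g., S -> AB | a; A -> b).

S -> a | QB | SD; A -> i; B -> d; C -> YA; D -> AY; E -> YQ; Q -> i | YC; Y -> i | QE

No ε-productions.
No unit productions to eliminate.
TERM: introduce B -> d, A -> i and substitute in every rule of length ≥2.
BIN: Q -> YYA becomes Q -> YC, C -> YA; S -> SAY becomes S -> SD, D -> AY; Y -> QYQ becomes Y -> QE, E -> YQ.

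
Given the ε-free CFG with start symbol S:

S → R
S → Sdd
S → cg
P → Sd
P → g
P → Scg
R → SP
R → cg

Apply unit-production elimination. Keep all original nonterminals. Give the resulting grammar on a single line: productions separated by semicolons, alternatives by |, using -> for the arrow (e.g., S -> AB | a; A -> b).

S -> SP | cg | Sdd; P -> g | Sd | Scg; R -> SP | cg

Unit productions: S->R.
Unit pairs (A ⇒* B via units): (S,R).
S: inherits non-unit rules of {R, S} → SP | Sdd | cg.
P: inherits non-unit rules of {P} → Scg | Sd | g.
R: inherits non-unit rules of {R} → SP | cg.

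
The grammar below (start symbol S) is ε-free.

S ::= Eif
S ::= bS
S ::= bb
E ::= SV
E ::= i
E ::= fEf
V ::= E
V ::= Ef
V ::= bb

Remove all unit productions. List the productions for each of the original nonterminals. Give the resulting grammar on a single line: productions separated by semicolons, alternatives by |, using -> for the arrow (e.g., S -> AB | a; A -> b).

S -> bS | bb | Eif; E -> i | SV | fEf; V -> i | Ef | SV | bb | fEf

Unit productions: V->E.
Unit pairs (A ⇒* B via units): (V,E).
S: inherits non-unit rules of {S} → Eif | bS | bb.
E: inherits non-unit rules of {E} → SV | fEf | i.
V: inherits non-unit rules of {E, V} → Ef | SV | bb | fEf | i.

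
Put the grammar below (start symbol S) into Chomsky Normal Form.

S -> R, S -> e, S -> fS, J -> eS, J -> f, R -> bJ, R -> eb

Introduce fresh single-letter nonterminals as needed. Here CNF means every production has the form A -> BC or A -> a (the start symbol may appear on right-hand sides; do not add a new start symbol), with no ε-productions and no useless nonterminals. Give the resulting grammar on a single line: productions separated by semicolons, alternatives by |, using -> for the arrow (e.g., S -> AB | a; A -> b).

S -> e | AB | BJ | CS; A -> e; B -> b; C -> f; J -> f | AS

No ε-productions.
After unit-elimination: S -> e | bJ | eb | fS; J -> f | eS; R -> bJ | eb.
TERM: introduce B -> b, A -> e, C -> f and substitute in every rule of length ≥2.
Drop unreachable/unproductive: R.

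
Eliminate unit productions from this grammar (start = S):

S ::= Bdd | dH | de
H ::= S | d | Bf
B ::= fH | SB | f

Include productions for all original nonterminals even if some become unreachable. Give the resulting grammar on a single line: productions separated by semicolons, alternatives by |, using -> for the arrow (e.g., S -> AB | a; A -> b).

Unit productions: H->S.
Unit pairs (A ⇒* B via units): (H,S).
S: inherits non-unit rules of {S} → Bdd | dH | de.
B: inherits non-unit rules of {B} → SB | f | fH.
H: inherits non-unit rules of {H, S} → Bdd | Bf | d | dH | de.

S -> dH | de | Bdd; B -> f | SB | fH; H -> d | Bf | dH | de | Bdd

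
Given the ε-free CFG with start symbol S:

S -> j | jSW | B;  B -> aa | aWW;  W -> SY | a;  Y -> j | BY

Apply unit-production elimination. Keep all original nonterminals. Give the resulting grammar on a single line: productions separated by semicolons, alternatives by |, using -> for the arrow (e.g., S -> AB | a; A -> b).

Unit productions: S->B.
Unit pairs (A ⇒* B via units): (S,B).
S: inherits non-unit rules of {B, S} → aWW | aa | j | jSW.
B: inherits non-unit rules of {B} → aWW | aa.
W: inherits non-unit rules of {W} → SY | a.
Y: inherits non-unit rules of {Y} → BY | j.

S -> j | aa | aWW | jSW; B -> aa | aWW; W -> a | SY; Y -> j | BY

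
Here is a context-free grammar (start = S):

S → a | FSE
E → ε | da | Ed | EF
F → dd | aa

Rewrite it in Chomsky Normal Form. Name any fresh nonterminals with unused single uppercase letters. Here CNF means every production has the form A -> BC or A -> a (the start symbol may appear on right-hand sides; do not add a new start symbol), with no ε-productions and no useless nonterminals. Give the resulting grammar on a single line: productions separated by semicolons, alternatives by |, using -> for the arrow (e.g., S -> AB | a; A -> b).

S -> a | FC | FS; A -> d; B -> a; C -> SE; E -> d | AA | AB | BB | EA | EF; F -> AA | BB

Nullable: {E}; after ε-elimination: S -> a | FS | FSE; E -> F | d | EF | Ed | da; F -> aa | dd.
After unit-elimination: S -> a | FS | FSE; E -> d | EF | Ed | aa | da | dd; F -> aa | dd.
TERM: introduce B -> a, A -> d and substitute in every rule of length ≥2.
BIN: S -> FSE becomes S -> FC, C -> SE.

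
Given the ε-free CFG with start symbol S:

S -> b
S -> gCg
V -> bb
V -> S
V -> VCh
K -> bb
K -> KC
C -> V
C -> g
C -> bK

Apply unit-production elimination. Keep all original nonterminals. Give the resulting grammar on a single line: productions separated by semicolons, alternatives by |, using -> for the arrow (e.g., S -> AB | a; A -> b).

Unit productions: C->V, V->S.
Unit pairs (A ⇒* B via units): (C,S), (C,V), (V,S).
S: inherits non-unit rules of {S} → b | gCg.
C: inherits non-unit rules of {C, S, V} → VCh | b | bK | bb | g | gCg.
K: inherits non-unit rules of {K} → KC | bb.
V: inherits non-unit rules of {S, V} → VCh | b | bb | gCg.

S -> b | gCg; C -> b | g | bK | bb | VCh | gCg; K -> KC | bb; V -> b | bb | VCh | gCg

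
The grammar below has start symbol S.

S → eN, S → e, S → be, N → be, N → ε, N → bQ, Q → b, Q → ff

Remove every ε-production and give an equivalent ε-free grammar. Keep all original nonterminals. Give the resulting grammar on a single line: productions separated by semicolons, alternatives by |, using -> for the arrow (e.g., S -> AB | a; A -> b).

S -> e | be | eN; N -> bQ | be; Q -> b | ff

Nullable set: {N}.
S -> eN: N nullable, giving e | eN.
Drop N -> ε.
Unchanged (no nullable symbols): S -> be; S -> e; N -> bQ; N -> be; Q -> b; Q -> ff.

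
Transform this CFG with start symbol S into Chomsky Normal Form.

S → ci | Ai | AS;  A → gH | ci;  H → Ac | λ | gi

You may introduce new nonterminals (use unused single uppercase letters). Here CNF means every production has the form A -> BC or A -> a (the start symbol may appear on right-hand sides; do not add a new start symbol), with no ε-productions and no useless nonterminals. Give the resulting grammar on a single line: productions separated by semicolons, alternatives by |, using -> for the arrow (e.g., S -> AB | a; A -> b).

Nullable: {H}; after ε-elimination: S -> AS | Ai | ci; A -> g | ci | gH; H -> Ac | gi.
No unit productions to eliminate.
TERM: introduce B -> c, D -> g, C -> i and substitute in every rule of length ≥2.

S -> AC | AS | BC; A -> g | BC | DH; B -> c; C -> i; D -> g; H -> AB | DC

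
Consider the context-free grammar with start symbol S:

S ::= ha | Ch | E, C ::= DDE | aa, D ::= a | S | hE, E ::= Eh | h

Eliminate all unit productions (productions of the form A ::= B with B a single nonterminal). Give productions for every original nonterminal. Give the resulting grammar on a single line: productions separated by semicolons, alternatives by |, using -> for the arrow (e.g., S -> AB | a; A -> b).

S -> h | Ch | Eh | ha; C -> aa | DDE; D -> a | h | Ch | Eh | hE | ha; E -> h | Eh

Unit productions: D->S, S->E.
Unit pairs (A ⇒* B via units): (D,E), (D,S), (S,E).
S: inherits non-unit rules of {E, S} → Ch | Eh | h | ha.
C: inherits non-unit rules of {C} → DDE | aa.
D: inherits non-unit rules of {D, E, S} → Ch | Eh | a | h | hE | ha.
E: inherits non-unit rules of {E} → Eh | h.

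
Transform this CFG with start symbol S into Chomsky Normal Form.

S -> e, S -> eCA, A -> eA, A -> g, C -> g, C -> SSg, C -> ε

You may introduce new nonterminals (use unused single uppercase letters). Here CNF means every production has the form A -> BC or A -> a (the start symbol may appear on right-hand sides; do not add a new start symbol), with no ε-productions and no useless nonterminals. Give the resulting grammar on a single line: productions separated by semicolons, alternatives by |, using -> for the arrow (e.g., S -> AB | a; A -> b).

Nullable: {C}; after ε-elimination: S -> e | eA | eCA; A -> g | eA; C -> g | SSg.
No unit productions to eliminate.
TERM: introduce B -> e, D -> g and substitute in every rule of length ≥2.
BIN: C -> SSD becomes C -> SE, E -> SD; S -> BCA becomes S -> BF, F -> CA.

S -> e | BA | BF; A -> g | BA; B -> e; C -> g | SE; D -> g; E -> SD; F -> CA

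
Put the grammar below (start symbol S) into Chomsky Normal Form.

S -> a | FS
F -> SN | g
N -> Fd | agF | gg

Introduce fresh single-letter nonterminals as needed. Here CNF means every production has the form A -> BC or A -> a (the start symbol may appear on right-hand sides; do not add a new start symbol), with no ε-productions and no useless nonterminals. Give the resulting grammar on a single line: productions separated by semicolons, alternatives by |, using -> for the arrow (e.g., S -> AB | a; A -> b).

No ε-productions.
No unit productions to eliminate.
TERM: introduce B -> a, A -> d, C -> g and substitute in every rule of length ≥2.
BIN: N -> BCF becomes N -> BD, D -> CF.

S -> a | FS; A -> d; B -> a; C -> g; D -> CF; F -> g | SN; N -> BD | CC | FA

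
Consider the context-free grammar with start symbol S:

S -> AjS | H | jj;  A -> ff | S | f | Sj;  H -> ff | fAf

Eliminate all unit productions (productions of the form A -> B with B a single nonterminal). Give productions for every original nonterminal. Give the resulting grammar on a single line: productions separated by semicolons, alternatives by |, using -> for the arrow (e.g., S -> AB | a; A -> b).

Unit productions: A->S, S->H.
Unit pairs (A ⇒* B via units): (A,H), (A,S), (S,H).
S: inherits non-unit rules of {H, S} → AjS | fAf | ff | jj.
A: inherits non-unit rules of {A, H, S} → AjS | Sj | f | fAf | ff | jj.
H: inherits non-unit rules of {H} → fAf | ff.

S -> ff | jj | AjS | fAf; A -> f | Sj | ff | jj | AjS | fAf; H -> ff | fAf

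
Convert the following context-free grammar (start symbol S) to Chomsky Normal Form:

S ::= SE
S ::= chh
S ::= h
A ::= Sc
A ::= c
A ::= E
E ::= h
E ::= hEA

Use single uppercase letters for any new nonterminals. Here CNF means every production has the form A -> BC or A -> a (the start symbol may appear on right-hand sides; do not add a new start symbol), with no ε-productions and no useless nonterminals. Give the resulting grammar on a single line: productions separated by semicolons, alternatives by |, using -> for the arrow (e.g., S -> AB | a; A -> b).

S -> h | BG | SE; A -> c | h | CD | SB; B -> c; C -> h; D -> EA; E -> h | CF; F -> EA; G -> CC

No ε-productions.
After unit-elimination: S -> h | SE | chh; A -> c | h | Sc | hEA; E -> h | hEA.
TERM: introduce B -> c, C -> h and substitute in every rule of length ≥2.
BIN: A -> CEA becomes A -> CD, D -> EA; E -> CEA becomes E -> CF, F -> EA; S -> BCC becomes S -> BG, G -> CC.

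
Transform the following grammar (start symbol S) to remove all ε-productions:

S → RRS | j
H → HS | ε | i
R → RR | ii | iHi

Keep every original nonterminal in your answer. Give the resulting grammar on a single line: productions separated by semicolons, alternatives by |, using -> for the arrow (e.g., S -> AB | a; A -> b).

Nullable set: {H}.
Drop H -> ε.
H -> HS: H nullable, giving HS | S.
R -> iHi: H nullable, giving iHi | ii.
Unchanged (no nullable symbols): S -> RRS; S -> j; H -> i; R -> RR; R -> ii.

S -> j | RRS; H -> S | i | HS; R -> RR | ii | iHi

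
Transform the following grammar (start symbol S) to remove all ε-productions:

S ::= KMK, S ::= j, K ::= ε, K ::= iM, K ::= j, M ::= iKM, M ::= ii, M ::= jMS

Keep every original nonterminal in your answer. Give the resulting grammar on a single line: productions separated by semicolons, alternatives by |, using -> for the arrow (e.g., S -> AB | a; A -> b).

S -> M | j | KM | MK | KMK; K -> j | iM; M -> iM | ii | iKM | jMS

Nullable set: {K}.
S -> KMK: K, K nullable, giving KM | KMK | M | MK.
Drop K -> ε.
M -> iKM: K nullable, giving iKM | iM.
Unchanged (no nullable symbols): S -> j; K -> iM; K -> j; M -> ii; M -> jMS.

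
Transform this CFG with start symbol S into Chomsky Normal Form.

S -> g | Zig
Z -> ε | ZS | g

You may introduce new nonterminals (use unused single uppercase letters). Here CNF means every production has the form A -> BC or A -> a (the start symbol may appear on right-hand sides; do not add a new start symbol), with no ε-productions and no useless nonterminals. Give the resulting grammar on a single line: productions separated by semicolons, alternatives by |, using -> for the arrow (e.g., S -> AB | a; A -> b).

Nullable: {Z}; after ε-elimination: S -> g | ig | Zig; Z -> S | g | ZS.
After unit-elimination: S -> g | ig | Zig; Z -> g | ZS | ig | Zig.
TERM: introduce B -> g, A -> i and substitute in every rule of length ≥2.
BIN: S -> ZAB becomes S -> ZC, C -> AB; Z -> ZAB becomes Z -> ZD, D -> AB.

S -> g | AB | ZC; A -> i; B -> g; C -> AB; D -> AB; Z -> g | AB | ZD | ZS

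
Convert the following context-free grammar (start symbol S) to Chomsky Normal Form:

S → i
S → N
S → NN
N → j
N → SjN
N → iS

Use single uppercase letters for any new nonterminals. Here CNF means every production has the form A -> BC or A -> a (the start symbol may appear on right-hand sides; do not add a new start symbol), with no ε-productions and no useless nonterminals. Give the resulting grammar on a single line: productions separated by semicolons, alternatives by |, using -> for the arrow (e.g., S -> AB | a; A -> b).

S -> i | j | BS | NN | SD; A -> j; B -> i; C -> AN; D -> AN; N -> j | BS | SC

No ε-productions.
After unit-elimination: S -> i | j | NN | iS | SjN; N -> j | iS | SjN.
TERM: introduce B -> i, A -> j and substitute in every rule of length ≥2.
BIN: N -> SAN becomes N -> SC, C -> AN; S -> SAN becomes S -> SD, D -> AN.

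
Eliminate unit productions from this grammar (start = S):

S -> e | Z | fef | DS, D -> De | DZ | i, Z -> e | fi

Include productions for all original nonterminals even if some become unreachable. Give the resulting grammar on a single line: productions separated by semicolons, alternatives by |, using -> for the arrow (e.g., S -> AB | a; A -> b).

S -> e | DS | fi | fef; D -> i | DZ | De; Z -> e | fi

Unit productions: S->Z.
Unit pairs (A ⇒* B via units): (S,Z).
S: inherits non-unit rules of {S, Z} → DS | e | fef | fi.
D: inherits non-unit rules of {D} → DZ | De | i.
Z: inherits non-unit rules of {Z} → e | fi.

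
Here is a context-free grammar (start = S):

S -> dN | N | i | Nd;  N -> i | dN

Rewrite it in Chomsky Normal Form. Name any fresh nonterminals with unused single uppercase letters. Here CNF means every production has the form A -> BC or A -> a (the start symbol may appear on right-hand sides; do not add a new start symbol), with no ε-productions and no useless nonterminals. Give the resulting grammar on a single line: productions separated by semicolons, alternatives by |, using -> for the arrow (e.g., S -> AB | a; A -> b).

S -> i | AN | NA; A -> d; N -> i | AN

No ε-productions.
After unit-elimination: S -> i | Nd | dN; N -> i | dN.
TERM: introduce A -> d and substitute in every rule of length ≥2.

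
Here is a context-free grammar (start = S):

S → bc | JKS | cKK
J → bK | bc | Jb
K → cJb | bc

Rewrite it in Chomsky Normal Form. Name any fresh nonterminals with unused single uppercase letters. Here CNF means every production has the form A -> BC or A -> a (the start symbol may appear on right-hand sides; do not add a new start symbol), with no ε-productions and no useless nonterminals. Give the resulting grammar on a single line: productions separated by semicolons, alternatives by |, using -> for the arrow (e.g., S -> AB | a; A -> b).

S -> AB | BD | JE; A -> b; B -> c; C -> JA; D -> KK; E -> KS; J -> AB | AK | JA; K -> AB | BC

No ε-productions.
No unit productions to eliminate.
TERM: introduce A -> b, B -> c and substitute in every rule of length ≥2.
BIN: K -> BJA becomes K -> BC, C -> JA; S -> BKK becomes S -> BD, D -> KK; S -> JKS becomes S -> JE, E -> KS.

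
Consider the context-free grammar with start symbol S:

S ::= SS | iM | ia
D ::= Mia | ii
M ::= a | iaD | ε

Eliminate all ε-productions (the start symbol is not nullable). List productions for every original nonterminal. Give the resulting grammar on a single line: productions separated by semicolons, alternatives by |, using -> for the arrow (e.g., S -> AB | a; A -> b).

S -> i | SS | iM | ia; D -> ia | ii | Mia; M -> a | iaD

Nullable set: {M}.
S -> iM: M nullable, giving i | iM.
D -> Mia: M nullable, giving Mia | ia.
Drop M -> ε.
Unchanged (no nullable symbols): S -> SS; S -> ia; D -> ii; M -> a; M -> iaD.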